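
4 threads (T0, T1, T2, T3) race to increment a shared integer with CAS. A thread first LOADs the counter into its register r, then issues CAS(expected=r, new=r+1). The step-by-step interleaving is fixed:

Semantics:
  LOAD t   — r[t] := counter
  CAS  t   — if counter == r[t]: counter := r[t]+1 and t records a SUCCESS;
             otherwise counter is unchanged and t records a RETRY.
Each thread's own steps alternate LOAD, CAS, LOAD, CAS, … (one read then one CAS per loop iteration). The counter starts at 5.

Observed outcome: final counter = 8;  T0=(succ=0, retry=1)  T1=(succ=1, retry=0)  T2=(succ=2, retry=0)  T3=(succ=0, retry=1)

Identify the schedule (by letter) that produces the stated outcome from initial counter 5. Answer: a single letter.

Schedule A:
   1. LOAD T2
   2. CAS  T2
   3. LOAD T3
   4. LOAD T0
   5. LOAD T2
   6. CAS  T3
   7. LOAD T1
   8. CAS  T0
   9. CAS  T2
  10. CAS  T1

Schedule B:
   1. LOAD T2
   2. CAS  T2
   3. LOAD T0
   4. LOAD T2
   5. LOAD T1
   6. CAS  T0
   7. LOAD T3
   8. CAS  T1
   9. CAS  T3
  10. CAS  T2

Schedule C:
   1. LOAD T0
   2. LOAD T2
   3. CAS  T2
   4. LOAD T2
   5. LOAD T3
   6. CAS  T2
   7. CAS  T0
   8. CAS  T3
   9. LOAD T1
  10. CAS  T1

Simulating candidate C:
#1 T0 reads 5
#2 T2 reads 5
#3 T2 CAS(5→6) writes; counter now 6
#4 T2 reads 6
#5 T3 reads 6
#6 T2 CAS(6→7) writes; counter now 7
#7 T0 CAS(5→6) fails; counter now 7
#8 T3 CAS(6→7) fails; counter now 7
#9 T1 reads 7
#10 T1 CAS(7→8) writes; counter now 8

C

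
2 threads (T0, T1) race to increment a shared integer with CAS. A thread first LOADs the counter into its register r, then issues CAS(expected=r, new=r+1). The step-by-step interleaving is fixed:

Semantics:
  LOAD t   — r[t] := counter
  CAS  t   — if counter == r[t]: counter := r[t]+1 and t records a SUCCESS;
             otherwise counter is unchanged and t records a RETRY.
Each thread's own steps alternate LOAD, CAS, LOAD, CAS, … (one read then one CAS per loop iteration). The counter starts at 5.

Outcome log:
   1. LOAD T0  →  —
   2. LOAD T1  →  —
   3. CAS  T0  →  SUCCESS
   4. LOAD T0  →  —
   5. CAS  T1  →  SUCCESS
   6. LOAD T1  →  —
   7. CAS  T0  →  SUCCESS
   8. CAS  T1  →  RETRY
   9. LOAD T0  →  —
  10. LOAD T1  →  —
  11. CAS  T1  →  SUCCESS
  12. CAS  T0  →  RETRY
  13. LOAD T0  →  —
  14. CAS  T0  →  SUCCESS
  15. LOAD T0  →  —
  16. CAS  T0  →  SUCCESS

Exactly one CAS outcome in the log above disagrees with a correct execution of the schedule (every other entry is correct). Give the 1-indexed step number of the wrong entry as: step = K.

Correct run:
#1 T0 reads 5
#2 T1 reads 5
#3 T0 CAS(5→6) writes; counter now 6
#4 T0 reads 6
#5 T1 CAS(5→6) fails; counter now 6
#6 T1 reads 6
#7 T0 CAS(6→7) writes; counter now 7
#8 T1 CAS(6→7) fails; counter now 7
#9 T0 reads 7
#10 T1 reads 7
#11 T1 CAS(7→8) writes; counter now 8
#12 T0 CAS(7→8) fails; counter now 8
#13 T0 reads 8
#14 T0 CAS(8→9) writes; counter now 9
#15 T0 reads 9
#16 T0 CAS(9→10) writes; counter now 10
Log disagrees first at step 5.

step = 5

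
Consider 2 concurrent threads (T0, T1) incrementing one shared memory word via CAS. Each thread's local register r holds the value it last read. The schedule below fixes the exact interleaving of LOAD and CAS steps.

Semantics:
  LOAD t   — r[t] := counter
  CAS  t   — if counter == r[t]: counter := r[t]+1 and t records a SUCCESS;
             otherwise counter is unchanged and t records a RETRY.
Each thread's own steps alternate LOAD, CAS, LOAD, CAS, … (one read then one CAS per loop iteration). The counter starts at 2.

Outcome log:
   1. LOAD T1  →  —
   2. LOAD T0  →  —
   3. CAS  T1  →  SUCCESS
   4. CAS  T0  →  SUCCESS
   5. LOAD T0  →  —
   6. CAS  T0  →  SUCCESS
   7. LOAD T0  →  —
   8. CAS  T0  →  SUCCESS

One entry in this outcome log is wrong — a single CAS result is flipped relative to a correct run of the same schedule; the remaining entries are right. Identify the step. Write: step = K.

Reference trace:
T1 LOAD — after: cnt=2, r=2 — load
T0 LOAD — after: cnt=2, r=2 — load
T1 CAS — after: cnt=3, r=2 — ok
T0 CAS — after: cnt=3, r=2 — retry
T0 LOAD — after: cnt=3, r=3 — load
T0 CAS — after: cnt=4, r=3 — ok
T0 LOAD — after: cnt=4, r=4 — load
T0 CAS — after: cnt=5, r=4 — ok
Flip is step 4.

step = 4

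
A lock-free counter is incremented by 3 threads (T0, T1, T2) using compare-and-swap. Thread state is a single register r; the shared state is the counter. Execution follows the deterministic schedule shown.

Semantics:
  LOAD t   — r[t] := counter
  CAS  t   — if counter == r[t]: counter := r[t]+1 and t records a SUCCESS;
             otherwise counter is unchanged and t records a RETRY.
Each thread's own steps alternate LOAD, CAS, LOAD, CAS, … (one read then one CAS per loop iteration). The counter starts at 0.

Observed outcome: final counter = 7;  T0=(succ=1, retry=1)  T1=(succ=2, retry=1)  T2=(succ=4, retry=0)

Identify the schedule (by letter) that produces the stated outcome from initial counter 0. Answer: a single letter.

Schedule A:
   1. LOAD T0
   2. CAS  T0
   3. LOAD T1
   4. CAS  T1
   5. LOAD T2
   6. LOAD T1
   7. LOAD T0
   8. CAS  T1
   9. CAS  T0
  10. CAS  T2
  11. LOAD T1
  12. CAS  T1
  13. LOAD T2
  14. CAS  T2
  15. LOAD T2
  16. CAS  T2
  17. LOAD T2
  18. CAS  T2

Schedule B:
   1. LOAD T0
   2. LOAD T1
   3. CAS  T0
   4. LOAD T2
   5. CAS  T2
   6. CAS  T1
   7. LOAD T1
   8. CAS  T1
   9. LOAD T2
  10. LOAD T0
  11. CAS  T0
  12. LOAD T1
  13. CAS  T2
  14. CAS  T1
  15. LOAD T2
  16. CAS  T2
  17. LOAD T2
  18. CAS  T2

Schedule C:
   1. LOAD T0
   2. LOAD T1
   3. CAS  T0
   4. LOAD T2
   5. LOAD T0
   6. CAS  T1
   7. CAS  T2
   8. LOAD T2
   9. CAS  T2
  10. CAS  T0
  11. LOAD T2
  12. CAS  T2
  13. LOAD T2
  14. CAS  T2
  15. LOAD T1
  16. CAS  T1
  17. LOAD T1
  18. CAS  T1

C

Simulating candidate C:
T0 LOAD — after: cnt=0, r=0 — load
T1 LOAD — after: cnt=0, r=0 — load
T0 CAS — after: cnt=1, r=0 — ok
T2 LOAD — after: cnt=1, r=1 — load
T0 LOAD — after: cnt=1, r=1 — load
T1 CAS — after: cnt=1, r=0 — retry
T2 CAS — after: cnt=2, r=1 — ok
T2 LOAD — after: cnt=2, r=2 — load
T2 CAS — after: cnt=3, r=2 — ok
T0 CAS — after: cnt=3, r=1 — retry
T2 LOAD — after: cnt=3, r=3 — load
T2 CAS — after: cnt=4, r=3 — ok
T2 LOAD — after: cnt=4, r=4 — load
T2 CAS — after: cnt=5, r=4 — ok
T1 LOAD — after: cnt=5, r=5 — load
T1 CAS — after: cnt=6, r=5 — ok
T1 LOAD — after: cnt=6, r=6 — load
T1 CAS — after: cnt=7, r=6 — ok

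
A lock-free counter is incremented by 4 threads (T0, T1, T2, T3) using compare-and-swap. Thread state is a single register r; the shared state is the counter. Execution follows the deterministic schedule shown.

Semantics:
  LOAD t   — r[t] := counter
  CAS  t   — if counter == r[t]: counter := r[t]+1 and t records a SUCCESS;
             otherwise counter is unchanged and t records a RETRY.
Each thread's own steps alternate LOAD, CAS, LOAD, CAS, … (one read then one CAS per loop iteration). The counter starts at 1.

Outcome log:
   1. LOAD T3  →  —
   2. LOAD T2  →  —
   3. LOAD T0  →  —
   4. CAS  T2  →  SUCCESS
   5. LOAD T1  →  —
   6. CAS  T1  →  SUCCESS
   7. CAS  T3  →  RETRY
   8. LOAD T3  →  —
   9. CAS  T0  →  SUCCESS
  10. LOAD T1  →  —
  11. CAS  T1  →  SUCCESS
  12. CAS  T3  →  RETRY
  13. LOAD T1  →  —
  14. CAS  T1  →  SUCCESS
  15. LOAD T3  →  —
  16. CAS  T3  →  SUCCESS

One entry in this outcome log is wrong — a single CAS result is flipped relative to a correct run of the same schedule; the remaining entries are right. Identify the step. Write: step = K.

step = 9

Re-executing:
step 1: T3 LOAD ⇒ load; ctr=1 reg=1
step 2: T2 LOAD ⇒ load; ctr=1 reg=1
step 3: T0 LOAD ⇒ load; ctr=1 reg=1
step 4: T2 CAS ⇒ ok; ctr=2 reg=1
step 5: T1 LOAD ⇒ load; ctr=2 reg=2
step 6: T1 CAS ⇒ ok; ctr=3 reg=2
step 7: T3 CAS ⇒ retry; ctr=3 reg=1
step 8: T3 LOAD ⇒ load; ctr=3 reg=3
step 9: T0 CAS ⇒ retry; ctr=3 reg=1
step 10: T1 LOAD ⇒ load; ctr=3 reg=3
step 11: T1 CAS ⇒ ok; ctr=4 reg=3
step 12: T3 CAS ⇒ retry; ctr=4 reg=3
step 13: T1 LOAD ⇒ load; ctr=4 reg=4
step 14: T1 CAS ⇒ ok; ctr=5 reg=4
step 15: T3 LOAD ⇒ load; ctr=5 reg=5
step 16: T3 CAS ⇒ ok; ctr=6 reg=5
Mismatch at 9.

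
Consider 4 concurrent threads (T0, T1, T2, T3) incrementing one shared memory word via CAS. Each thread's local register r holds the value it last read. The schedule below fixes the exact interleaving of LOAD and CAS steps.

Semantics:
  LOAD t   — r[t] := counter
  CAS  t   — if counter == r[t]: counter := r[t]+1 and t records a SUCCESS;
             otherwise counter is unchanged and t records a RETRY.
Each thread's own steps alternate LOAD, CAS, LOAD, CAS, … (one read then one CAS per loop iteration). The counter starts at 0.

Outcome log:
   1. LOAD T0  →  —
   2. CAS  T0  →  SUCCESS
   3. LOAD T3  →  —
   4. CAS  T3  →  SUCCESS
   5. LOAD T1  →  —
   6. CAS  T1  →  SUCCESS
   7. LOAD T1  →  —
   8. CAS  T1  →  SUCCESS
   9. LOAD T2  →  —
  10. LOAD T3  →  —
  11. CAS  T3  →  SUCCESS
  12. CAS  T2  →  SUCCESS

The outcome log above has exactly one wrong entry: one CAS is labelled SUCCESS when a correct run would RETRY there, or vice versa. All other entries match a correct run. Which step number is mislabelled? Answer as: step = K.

step = 12

Re-executing:
1. LOAD T0 → mem=0 r[T0]=0 [LOAD]
2. CAS T0 → mem=1 r[T0]=0 [OK]
3. LOAD T3 → mem=1 r[T3]=1 [LOAD]
4. CAS T3 → mem=2 r[T3]=1 [OK]
5. LOAD T1 → mem=2 r[T1]=2 [LOAD]
6. CAS T1 → mem=3 r[T1]=2 [OK]
7. LOAD T1 → mem=3 r[T1]=3 [LOAD]
8. CAS T1 → mem=4 r[T1]=3 [OK]
9. LOAD T2 → mem=4 r[T2]=4 [LOAD]
10. LOAD T3 → mem=4 r[T3]=4 [LOAD]
11. CAS T3 → mem=5 r[T3]=4 [OK]
12. CAS T2 → mem=5 r[T2]=4 [RETRY]
Flip is step 12.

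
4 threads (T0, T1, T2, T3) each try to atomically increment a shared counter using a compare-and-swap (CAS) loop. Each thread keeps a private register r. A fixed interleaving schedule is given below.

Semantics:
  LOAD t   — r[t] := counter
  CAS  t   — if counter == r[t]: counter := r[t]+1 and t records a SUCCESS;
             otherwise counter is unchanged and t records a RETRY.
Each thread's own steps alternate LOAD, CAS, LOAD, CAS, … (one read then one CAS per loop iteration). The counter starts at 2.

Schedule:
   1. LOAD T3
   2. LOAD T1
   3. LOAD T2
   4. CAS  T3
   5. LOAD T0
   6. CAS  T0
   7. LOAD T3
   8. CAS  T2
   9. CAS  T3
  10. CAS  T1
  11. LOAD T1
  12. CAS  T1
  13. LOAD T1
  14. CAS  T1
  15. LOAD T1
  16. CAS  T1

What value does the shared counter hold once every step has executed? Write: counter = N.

   1) LOAD T3:  M=2  r_T3=2
   2) LOAD T1:  M=2  r_T1=2
   3) LOAD T2:  M=2  r_T2=2
   4) CAS  T3:  M=3  r_T3=2 ✓
   5) LOAD T0:  M=3  r_T0=3
   6) CAS  T0:  M=4  r_T0=3 ✓
   7) LOAD T3:  M=4  r_T3=4
   8) CAS  T2:  M=4  r_T2=2 ✗
   9) CAS  T3:  M=5  r_T3=4 ✓
  10) CAS  T1:  M=5  r_T1=2 ✗
  11) LOAD T1:  M=5  r_T1=5
  12) CAS  T1:  M=6  r_T1=5 ✓
  13) LOAD T1:  M=6  r_T1=6
  14) CAS  T1:  M=7  r_T1=6 ✓
  15) LOAD T1:  M=7  r_T1=7
  16) CAS  T1:  M=8  r_T1=7 ✓

counter = 8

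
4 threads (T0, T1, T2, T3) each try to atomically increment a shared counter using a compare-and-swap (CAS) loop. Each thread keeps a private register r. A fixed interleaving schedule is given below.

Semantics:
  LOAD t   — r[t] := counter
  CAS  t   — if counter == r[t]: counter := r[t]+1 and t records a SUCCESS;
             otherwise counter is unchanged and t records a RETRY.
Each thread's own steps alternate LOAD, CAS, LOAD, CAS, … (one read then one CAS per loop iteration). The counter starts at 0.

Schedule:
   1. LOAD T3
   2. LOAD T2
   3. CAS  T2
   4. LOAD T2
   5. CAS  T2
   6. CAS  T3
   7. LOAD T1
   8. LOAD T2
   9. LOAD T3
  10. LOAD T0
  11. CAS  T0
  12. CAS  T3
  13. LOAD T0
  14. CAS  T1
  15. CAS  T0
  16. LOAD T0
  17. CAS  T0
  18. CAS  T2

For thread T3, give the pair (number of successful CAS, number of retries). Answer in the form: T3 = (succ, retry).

T3 = (0, 2)

step 1: T3 LOAD ⇒ load; ctr=0 reg=0
step 2: T2 LOAD ⇒ load; ctr=0 reg=0
step 3: T2 CAS ⇒ ok; ctr=1 reg=0
step 4: T2 LOAD ⇒ load; ctr=1 reg=1
step 5: T2 CAS ⇒ ok; ctr=2 reg=1
step 6: T3 CAS ⇒ retry; ctr=2 reg=0
step 7: T1 LOAD ⇒ load; ctr=2 reg=2
step 8: T2 LOAD ⇒ load; ctr=2 reg=2
step 9: T3 LOAD ⇒ load; ctr=2 reg=2
step 10: T0 LOAD ⇒ load; ctr=2 reg=2
step 11: T0 CAS ⇒ ok; ctr=3 reg=2
step 12: T3 CAS ⇒ retry; ctr=3 reg=2
step 13: T0 LOAD ⇒ load; ctr=3 reg=3
step 14: T1 CAS ⇒ retry; ctr=3 reg=2
step 15: T0 CAS ⇒ ok; ctr=4 reg=3
step 16: T0 LOAD ⇒ load; ctr=4 reg=4
step 17: T0 CAS ⇒ ok; ctr=5 reg=4
step 18: T2 CAS ⇒ retry; ctr=5 reg=2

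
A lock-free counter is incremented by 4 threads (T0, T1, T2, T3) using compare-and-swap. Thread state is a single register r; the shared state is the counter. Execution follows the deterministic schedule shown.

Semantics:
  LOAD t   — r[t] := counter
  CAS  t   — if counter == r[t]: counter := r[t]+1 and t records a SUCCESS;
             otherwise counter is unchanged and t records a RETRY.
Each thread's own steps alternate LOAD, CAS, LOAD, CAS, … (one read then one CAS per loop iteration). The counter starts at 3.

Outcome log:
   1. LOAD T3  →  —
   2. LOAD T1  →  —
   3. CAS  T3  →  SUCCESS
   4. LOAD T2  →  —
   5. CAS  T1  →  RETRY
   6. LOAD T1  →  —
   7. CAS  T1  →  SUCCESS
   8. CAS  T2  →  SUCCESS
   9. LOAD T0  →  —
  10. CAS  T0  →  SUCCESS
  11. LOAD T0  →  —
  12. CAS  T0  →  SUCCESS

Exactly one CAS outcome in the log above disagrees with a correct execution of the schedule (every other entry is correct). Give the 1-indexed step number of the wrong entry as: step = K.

step = 8

Reference trace:
[1] T3.load  rd  (counter 3, T3.r 3)
[2] T1.load  rd  (counter 3, T1.r 3)
[3] T3.cas  hit  (counter 4, T3.r 3)
[4] T2.load  rd  (counter 4, T2.r 4)
[5] T1.cas  miss  (counter 4, T1.r 3)
[6] T1.load  rd  (counter 4, T1.r 4)
[7] T1.cas  hit  (counter 5, T1.r 4)
[8] T2.cas  miss  (counter 5, T2.r 4)
[9] T0.load  rd  (counter 5, T0.r 5)
[10] T0.cas  hit  (counter 6, T0.r 5)
[11] T0.load  rd  (counter 6, T0.r 6)
[12] T0.cas  hit  (counter 7, T0.r 6)
Log disagrees first at step 8.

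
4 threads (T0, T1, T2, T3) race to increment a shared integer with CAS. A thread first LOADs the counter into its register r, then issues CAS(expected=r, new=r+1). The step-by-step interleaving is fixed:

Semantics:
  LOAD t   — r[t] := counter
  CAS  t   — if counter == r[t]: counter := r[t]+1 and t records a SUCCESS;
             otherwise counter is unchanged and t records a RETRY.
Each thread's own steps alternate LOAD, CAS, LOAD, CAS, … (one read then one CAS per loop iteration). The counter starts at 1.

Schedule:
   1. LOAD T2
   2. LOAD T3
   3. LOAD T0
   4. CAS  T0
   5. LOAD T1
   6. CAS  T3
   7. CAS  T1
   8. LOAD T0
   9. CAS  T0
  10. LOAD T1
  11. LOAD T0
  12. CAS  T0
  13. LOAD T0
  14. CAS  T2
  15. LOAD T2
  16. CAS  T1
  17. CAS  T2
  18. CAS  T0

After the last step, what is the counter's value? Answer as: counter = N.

counter = 6

   1) LOAD T2:  M=1  r_T2=1
   2) LOAD T3:  M=1  r_T3=1
   3) LOAD T0:  M=1  r_T0=1
   4) CAS  T0:  M=2  r_T0=1 ✓
   5) LOAD T1:  M=2  r_T1=2
   6) CAS  T3:  M=2  r_T3=1 ✗
   7) CAS  T1:  M=3  r_T1=2 ✓
   8) LOAD T0:  M=3  r_T0=3
   9) CAS  T0:  M=4  r_T0=3 ✓
  10) LOAD T1:  M=4  r_T1=4
  11) LOAD T0:  M=4  r_T0=4
  12) CAS  T0:  M=5  r_T0=4 ✓
  13) LOAD T0:  M=5  r_T0=5
  14) CAS  T2:  M=5  r_T2=1 ✗
  15) LOAD T2:  M=5  r_T2=5
  16) CAS  T1:  M=5  r_T1=4 ✗
  17) CAS  T2:  M=6  r_T2=5 ✓
  18) CAS  T0:  M=6  r_T0=5 ✗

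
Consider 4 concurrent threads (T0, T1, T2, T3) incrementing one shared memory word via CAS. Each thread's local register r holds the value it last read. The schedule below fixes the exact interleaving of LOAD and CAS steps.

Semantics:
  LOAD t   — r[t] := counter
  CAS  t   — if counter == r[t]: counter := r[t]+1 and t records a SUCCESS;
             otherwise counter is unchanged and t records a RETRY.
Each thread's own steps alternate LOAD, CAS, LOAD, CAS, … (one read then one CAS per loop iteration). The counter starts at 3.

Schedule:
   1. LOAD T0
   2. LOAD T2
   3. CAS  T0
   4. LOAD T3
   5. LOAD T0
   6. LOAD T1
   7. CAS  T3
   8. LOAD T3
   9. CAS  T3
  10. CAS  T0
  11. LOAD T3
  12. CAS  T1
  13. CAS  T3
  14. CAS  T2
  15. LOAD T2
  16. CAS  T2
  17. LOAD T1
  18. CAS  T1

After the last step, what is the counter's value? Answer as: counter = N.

counter = 9

[1] T0.load  rd  (counter 3, T0.r 3)
[2] T2.load  rd  (counter 3, T2.r 3)
[3] T0.cas  hit  (counter 4, T0.r 3)
[4] T3.load  rd  (counter 4, T3.r 4)
[5] T0.load  rd  (counter 4, T0.r 4)
[6] T1.load  rd  (counter 4, T1.r 4)
[7] T3.cas  hit  (counter 5, T3.r 4)
[8] T3.load  rd  (counter 5, T3.r 5)
[9] T3.cas  hit  (counter 6, T3.r 5)
[10] T0.cas  miss  (counter 6, T0.r 4)
[11] T3.load  rd  (counter 6, T3.r 6)
[12] T1.cas  miss  (counter 6, T1.r 4)
[13] T3.cas  hit  (counter 7, T3.r 6)
[14] T2.cas  miss  (counter 7, T2.r 3)
[15] T2.load  rd  (counter 7, T2.r 7)
[16] T2.cas  hit  (counter 8, T2.r 7)
[17] T1.load  rd  (counter 8, T1.r 8)
[18] T1.cas  hit  (counter 9, T1.r 8)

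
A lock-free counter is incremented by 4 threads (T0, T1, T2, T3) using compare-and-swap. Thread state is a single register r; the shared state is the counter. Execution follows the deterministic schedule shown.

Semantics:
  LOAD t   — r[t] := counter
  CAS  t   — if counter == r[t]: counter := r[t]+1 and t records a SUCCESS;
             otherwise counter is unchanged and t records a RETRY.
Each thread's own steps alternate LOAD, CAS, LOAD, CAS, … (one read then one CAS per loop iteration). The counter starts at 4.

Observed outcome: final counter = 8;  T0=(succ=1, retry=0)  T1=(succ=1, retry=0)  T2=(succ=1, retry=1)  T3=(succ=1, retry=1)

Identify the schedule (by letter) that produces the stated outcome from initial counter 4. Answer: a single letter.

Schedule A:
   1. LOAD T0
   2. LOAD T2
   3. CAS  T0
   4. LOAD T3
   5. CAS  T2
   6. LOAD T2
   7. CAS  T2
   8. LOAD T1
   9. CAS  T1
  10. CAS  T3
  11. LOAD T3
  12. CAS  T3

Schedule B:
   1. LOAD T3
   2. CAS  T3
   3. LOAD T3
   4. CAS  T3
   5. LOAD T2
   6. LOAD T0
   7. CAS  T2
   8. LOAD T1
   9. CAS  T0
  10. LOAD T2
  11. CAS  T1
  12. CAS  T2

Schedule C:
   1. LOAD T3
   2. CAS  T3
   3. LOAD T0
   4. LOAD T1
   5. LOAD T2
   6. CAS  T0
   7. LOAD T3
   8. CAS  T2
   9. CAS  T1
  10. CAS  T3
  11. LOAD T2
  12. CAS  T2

Simulating candidate A:
1. LOAD T0 → mem=4 r[T0]=4 [LOAD]
2. LOAD T2 → mem=4 r[T2]=4 [LOAD]
3. CAS T0 → mem=5 r[T0]=4 [OK]
4. LOAD T3 → mem=5 r[T3]=5 [LOAD]
5. CAS T2 → mem=5 r[T2]=4 [RETRY]
6. LOAD T2 → mem=5 r[T2]=5 [LOAD]
7. CAS T2 → mem=6 r[T2]=5 [OK]
8. LOAD T1 → mem=6 r[T1]=6 [LOAD]
9. CAS T1 → mem=7 r[T1]=6 [OK]
10. CAS T3 → mem=7 r[T3]=5 [RETRY]
11. LOAD T3 → mem=7 r[T3]=7 [LOAD]
12. CAS T3 → mem=8 r[T3]=7 [OK]

A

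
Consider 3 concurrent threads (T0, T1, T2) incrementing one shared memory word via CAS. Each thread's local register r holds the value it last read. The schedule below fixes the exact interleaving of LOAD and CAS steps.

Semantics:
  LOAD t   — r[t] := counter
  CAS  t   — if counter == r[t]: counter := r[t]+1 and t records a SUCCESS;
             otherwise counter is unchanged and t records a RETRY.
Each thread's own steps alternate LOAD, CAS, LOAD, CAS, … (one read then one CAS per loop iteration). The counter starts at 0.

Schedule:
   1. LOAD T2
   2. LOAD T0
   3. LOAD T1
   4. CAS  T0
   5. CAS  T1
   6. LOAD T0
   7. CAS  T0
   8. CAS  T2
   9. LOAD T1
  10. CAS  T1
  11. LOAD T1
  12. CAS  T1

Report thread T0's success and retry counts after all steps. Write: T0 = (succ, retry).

T0 = (2, 0)

T2 LOAD — after: cnt=0, r=0 — load
T0 LOAD — after: cnt=0, r=0 — load
T1 LOAD — after: cnt=0, r=0 — load
T0 CAS — after: cnt=1, r=0 — ok
T1 CAS — after: cnt=1, r=0 — retry
T0 LOAD — after: cnt=1, r=1 — load
T0 CAS — after: cnt=2, r=1 — ok
T2 CAS — after: cnt=2, r=0 — retry
T1 LOAD — after: cnt=2, r=2 — load
T1 CAS — after: cnt=3, r=2 — ok
T1 LOAD — after: cnt=3, r=3 — load
T1 CAS — after: cnt=4, r=3 — ok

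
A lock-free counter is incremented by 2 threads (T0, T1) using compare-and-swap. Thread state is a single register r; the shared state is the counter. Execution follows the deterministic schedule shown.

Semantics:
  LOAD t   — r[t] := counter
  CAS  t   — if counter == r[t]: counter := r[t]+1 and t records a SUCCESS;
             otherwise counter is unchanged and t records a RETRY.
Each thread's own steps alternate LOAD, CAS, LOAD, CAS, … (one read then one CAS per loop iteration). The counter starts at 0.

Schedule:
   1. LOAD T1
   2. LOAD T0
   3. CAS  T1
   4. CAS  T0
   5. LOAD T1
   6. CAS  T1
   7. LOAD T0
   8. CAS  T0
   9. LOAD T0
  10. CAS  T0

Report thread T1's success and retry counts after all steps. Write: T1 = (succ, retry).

T1 LOAD — after: cnt=0, r=0 — load
T0 LOAD — after: cnt=0, r=0 — load
T1 CAS — after: cnt=1, r=0 — ok
T0 CAS — after: cnt=1, r=0 — retry
T1 LOAD — after: cnt=1, r=1 — load
T1 CAS — after: cnt=2, r=1 — ok
T0 LOAD — after: cnt=2, r=2 — load
T0 CAS — after: cnt=3, r=2 — ok
T0 LOAD — after: cnt=3, r=3 — load
T0 CAS — after: cnt=4, r=3 — ok

T1 = (2, 0)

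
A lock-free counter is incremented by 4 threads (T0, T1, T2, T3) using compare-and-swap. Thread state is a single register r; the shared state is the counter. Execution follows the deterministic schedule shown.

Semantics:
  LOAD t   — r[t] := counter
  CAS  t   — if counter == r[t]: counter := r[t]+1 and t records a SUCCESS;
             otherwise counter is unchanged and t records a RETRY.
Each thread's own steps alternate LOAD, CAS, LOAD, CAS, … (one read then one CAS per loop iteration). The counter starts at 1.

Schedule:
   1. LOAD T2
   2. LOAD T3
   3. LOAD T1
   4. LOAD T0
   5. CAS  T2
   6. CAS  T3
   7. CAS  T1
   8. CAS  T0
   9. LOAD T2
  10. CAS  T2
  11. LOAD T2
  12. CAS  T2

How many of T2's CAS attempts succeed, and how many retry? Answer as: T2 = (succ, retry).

T2 = (3, 0)

1. LOAD T2 → mem=1 r[T2]=1 [LOAD]
2. LOAD T3 → mem=1 r[T3]=1 [LOAD]
3. LOAD T1 → mem=1 r[T1]=1 [LOAD]
4. LOAD T0 → mem=1 r[T0]=1 [LOAD]
5. CAS T2 → mem=2 r[T2]=1 [OK]
6. CAS T3 → mem=2 r[T3]=1 [RETRY]
7. CAS T1 → mem=2 r[T1]=1 [RETRY]
8. CAS T0 → mem=2 r[T0]=1 [RETRY]
9. LOAD T2 → mem=2 r[T2]=2 [LOAD]
10. CAS T2 → mem=3 r[T2]=2 [OK]
11. LOAD T2 → mem=3 r[T2]=3 [LOAD]
12. CAS T2 → mem=4 r[T2]=3 [OK]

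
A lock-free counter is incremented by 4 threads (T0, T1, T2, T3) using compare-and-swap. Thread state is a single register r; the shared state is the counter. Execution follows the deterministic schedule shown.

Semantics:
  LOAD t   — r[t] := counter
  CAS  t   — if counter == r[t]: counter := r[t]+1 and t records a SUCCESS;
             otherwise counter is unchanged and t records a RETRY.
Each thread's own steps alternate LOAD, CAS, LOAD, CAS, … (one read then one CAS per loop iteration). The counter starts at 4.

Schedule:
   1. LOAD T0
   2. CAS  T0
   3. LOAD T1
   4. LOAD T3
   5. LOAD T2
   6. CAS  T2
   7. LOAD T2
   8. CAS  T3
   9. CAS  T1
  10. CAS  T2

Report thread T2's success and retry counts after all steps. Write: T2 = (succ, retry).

#1 T0 reads 4
#2 T0 CAS(4→5) writes; counter now 5
#3 T1 reads 5
#4 T3 reads 5
#5 T2 reads 5
#6 T2 CAS(5→6) writes; counter now 6
#7 T2 reads 6
#8 T3 CAS(5→6) fails; counter now 6
#9 T1 CAS(5→6) fails; counter now 6
#10 T2 CAS(6→7) writes; counter now 7

T2 = (2, 0)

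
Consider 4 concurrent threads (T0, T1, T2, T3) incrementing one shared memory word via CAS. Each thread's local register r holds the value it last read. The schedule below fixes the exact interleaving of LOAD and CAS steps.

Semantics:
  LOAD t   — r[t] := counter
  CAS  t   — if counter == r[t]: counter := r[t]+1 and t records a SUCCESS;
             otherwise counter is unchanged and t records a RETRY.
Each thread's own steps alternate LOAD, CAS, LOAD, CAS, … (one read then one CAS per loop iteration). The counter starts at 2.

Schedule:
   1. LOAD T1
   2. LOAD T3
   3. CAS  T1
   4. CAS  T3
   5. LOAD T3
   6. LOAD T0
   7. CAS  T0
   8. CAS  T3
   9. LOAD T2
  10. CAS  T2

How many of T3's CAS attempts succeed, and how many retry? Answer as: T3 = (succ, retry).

T1 LOAD — after: cnt=2, r=2 — load
T3 LOAD — after: cnt=2, r=2 — load
T1 CAS — after: cnt=3, r=2 — ok
T3 CAS — after: cnt=3, r=2 — retry
T3 LOAD — after: cnt=3, r=3 — load
T0 LOAD — after: cnt=3, r=3 — load
T0 CAS — after: cnt=4, r=3 — ok
T3 CAS — after: cnt=4, r=3 — retry
T2 LOAD — after: cnt=4, r=4 — load
T2 CAS — after: cnt=5, r=4 — ok

T3 = (0, 2)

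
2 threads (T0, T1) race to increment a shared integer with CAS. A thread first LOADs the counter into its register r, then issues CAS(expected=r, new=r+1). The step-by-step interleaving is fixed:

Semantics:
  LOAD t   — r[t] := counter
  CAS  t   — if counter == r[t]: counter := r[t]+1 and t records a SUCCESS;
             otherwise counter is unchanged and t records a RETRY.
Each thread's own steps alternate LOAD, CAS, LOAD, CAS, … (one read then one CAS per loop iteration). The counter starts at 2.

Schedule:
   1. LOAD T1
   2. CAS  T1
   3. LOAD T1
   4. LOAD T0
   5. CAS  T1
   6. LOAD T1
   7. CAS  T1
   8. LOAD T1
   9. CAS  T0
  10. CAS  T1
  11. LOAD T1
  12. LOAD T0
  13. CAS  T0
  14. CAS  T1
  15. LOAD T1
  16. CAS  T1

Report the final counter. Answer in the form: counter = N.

#1 T1 reads 2
#2 T1 CAS(2→3) writes; counter now 3
#3 T1 reads 3
#4 T0 reads 3
#5 T1 CAS(3→4) writes; counter now 4
#6 T1 reads 4
#7 T1 CAS(4→5) writes; counter now 5
#8 T1 reads 5
#9 T0 CAS(3→4) fails; counter now 5
#10 T1 CAS(5→6) writes; counter now 6
#11 T1 reads 6
#12 T0 reads 6
#13 T0 CAS(6→7) writes; counter now 7
#14 T1 CAS(6→7) fails; counter now 7
#15 T1 reads 7
#16 T1 CAS(7→8) writes; counter now 8

counter = 8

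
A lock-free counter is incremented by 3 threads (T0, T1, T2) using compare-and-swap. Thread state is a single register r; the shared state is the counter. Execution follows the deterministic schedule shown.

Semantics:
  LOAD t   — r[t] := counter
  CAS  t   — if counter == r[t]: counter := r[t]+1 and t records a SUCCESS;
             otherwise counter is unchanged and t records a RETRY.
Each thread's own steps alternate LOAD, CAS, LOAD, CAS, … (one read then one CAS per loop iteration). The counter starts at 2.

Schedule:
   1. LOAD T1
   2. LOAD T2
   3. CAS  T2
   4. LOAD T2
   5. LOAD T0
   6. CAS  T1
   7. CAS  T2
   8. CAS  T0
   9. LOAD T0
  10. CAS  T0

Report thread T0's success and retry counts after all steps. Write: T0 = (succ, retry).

T0 = (1, 1)

[1] T1.load  rd  (counter 2, T1.r 2)
[2] T2.load  rd  (counter 2, T2.r 2)
[3] T2.cas  hit  (counter 3, T2.r 2)
[4] T2.load  rd  (counter 3, T2.r 3)
[5] T0.load  rd  (counter 3, T0.r 3)
[6] T1.cas  miss  (counter 3, T1.r 2)
[7] T2.cas  hit  (counter 4, T2.r 3)
[8] T0.cas  miss  (counter 4, T0.r 3)
[9] T0.load  rd  (counter 4, T0.r 4)
[10] T0.cas  hit  (counter 5, T0.r 4)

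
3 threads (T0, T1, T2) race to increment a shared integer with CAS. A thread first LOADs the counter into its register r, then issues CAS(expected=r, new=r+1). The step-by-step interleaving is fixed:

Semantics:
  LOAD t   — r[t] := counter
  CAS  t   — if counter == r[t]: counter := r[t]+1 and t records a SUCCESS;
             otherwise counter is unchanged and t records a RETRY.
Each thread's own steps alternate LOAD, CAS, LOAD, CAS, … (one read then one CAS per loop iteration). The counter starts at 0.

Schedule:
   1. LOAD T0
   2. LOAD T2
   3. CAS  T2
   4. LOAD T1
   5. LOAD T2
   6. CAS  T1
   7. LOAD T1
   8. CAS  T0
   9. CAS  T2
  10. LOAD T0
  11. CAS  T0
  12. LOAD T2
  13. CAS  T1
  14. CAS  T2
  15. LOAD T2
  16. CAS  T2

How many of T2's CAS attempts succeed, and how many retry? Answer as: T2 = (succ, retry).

T2 = (3, 1)

1. LOAD T0 → mem=0 r[T0]=0 [LOAD]
2. LOAD T2 → mem=0 r[T2]=0 [LOAD]
3. CAS T2 → mem=1 r[T2]=0 [OK]
4. LOAD T1 → mem=1 r[T1]=1 [LOAD]
5. LOAD T2 → mem=1 r[T2]=1 [LOAD]
6. CAS T1 → mem=2 r[T1]=1 [OK]
7. LOAD T1 → mem=2 r[T1]=2 [LOAD]
8. CAS T0 → mem=2 r[T0]=0 [RETRY]
9. CAS T2 → mem=2 r[T2]=1 [RETRY]
10. LOAD T0 → mem=2 r[T0]=2 [LOAD]
11. CAS T0 → mem=3 r[T0]=2 [OK]
12. LOAD T2 → mem=3 r[T2]=3 [LOAD]
13. CAS T1 → mem=3 r[T1]=2 [RETRY]
14. CAS T2 → mem=4 r[T2]=3 [OK]
15. LOAD T2 → mem=4 r[T2]=4 [LOAD]
16. CAS T2 → mem=5 r[T2]=4 [OK]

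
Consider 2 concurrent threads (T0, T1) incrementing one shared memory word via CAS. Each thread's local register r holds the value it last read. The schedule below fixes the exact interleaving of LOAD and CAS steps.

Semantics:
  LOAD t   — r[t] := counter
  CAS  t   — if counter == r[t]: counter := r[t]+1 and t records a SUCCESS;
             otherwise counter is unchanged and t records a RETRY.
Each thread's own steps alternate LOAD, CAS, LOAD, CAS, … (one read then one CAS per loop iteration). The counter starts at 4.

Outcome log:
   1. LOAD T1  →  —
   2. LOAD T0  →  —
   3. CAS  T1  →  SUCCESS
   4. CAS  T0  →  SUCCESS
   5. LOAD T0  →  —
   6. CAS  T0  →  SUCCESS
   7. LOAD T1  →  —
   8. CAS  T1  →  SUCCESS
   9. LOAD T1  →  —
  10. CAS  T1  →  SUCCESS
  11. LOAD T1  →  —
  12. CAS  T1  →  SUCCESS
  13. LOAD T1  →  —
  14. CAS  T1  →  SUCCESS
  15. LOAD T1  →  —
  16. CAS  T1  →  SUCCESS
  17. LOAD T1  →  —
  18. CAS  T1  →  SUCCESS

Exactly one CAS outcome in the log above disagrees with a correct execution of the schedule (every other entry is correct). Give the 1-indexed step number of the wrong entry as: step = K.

Correct run:
   1) LOAD T1:  M=4  r_T1=4
   2) LOAD T0:  M=4  r_T0=4
   3) CAS  T1:  M=5  r_T1=4 ✓
   4) CAS  T0:  M=5  r_T0=4 ✗
   5) LOAD T0:  M=5  r_T0=5
   6) CAS  T0:  M=6  r_T0=5 ✓
   7) LOAD T1:  M=6  r_T1=6
   8) CAS  T1:  M=7  r_T1=6 ✓
   9) LOAD T1:  M=7  r_T1=7
  10) CAS  T1:  M=8  r_T1=7 ✓
  11) LOAD T1:  M=8  r_T1=8
  12) CAS  T1:  M=9  r_T1=8 ✓
  13) LOAD T1:  M=9  r_T1=9
  14) CAS  T1:  M=10  r_T1=9 ✓
  15) LOAD T1:  M=10  r_T1=10
  16) CAS  T1:  M=11  r_T1=10 ✓
  17) LOAD T1:  M=11  r_T1=11
  18) CAS  T1:  M=12  r_T1=11 ✓
Flip is step 4.

step = 4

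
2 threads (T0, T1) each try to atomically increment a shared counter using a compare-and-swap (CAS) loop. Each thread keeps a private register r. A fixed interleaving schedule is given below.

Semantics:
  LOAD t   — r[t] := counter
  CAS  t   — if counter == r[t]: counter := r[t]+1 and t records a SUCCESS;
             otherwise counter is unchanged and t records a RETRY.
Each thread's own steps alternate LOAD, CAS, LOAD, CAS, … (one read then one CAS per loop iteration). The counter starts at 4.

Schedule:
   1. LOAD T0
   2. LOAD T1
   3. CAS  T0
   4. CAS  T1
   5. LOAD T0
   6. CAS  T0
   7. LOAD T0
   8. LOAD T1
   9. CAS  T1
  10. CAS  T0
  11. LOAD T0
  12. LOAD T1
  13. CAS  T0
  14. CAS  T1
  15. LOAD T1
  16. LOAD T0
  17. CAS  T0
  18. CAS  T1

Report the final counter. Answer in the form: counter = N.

1. LOAD T0 → mem=4 r[T0]=4 [LOAD]
2. LOAD T1 → mem=4 r[T1]=4 [LOAD]
3. CAS T0 → mem=5 r[T0]=4 [OK]
4. CAS T1 → mem=5 r[T1]=4 [RETRY]
5. LOAD T0 → mem=5 r[T0]=5 [LOAD]
6. CAS T0 → mem=6 r[T0]=5 [OK]
7. LOAD T0 → mem=6 r[T0]=6 [LOAD]
8. LOAD T1 → mem=6 r[T1]=6 [LOAD]
9. CAS T1 → mem=7 r[T1]=6 [OK]
10. CAS T0 → mem=7 r[T0]=6 [RETRY]
11. LOAD T0 → mem=7 r[T0]=7 [LOAD]
12. LOAD T1 → mem=7 r[T1]=7 [LOAD]
13. CAS T0 → mem=8 r[T0]=7 [OK]
14. CAS T1 → mem=8 r[T1]=7 [RETRY]
15. LOAD T1 → mem=8 r[T1]=8 [LOAD]
16. LOAD T0 → mem=8 r[T0]=8 [LOAD]
17. CAS T0 → mem=9 r[T0]=8 [OK]
18. CAS T1 → mem=9 r[T1]=8 [RETRY]

counter = 9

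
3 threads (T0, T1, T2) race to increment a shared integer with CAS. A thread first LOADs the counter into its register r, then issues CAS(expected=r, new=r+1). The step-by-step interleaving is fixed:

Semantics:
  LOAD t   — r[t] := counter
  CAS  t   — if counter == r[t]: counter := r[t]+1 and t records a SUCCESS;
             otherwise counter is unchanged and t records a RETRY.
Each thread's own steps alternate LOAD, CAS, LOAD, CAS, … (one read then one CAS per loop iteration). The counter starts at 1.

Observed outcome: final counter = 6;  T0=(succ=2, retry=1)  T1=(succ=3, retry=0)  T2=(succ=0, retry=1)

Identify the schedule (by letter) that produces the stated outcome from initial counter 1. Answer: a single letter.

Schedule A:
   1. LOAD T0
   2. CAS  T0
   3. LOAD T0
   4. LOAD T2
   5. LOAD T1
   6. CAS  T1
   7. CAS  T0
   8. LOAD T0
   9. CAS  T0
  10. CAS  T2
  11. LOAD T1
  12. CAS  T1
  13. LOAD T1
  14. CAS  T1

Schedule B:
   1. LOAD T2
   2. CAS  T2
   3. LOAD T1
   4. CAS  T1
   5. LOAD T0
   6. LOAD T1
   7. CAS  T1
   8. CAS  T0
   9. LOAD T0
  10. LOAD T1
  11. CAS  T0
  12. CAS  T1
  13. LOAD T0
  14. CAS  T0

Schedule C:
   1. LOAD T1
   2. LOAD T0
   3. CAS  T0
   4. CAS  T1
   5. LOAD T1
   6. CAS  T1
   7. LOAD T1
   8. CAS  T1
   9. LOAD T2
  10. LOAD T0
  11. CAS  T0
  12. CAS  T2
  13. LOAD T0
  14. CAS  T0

Run A:
step 1: T0 LOAD ⇒ load; ctr=1 reg=1
step 2: T0 CAS ⇒ ok; ctr=2 reg=1
step 3: T0 LOAD ⇒ load; ctr=2 reg=2
step 4: T2 LOAD ⇒ load; ctr=2 reg=2
step 5: T1 LOAD ⇒ load; ctr=2 reg=2
step 6: T1 CAS ⇒ ok; ctr=3 reg=2
step 7: T0 CAS ⇒ retry; ctr=3 reg=2
step 8: T0 LOAD ⇒ load; ctr=3 reg=3
step 9: T0 CAS ⇒ ok; ctr=4 reg=3
step 10: T2 CAS ⇒ retry; ctr=4 reg=2
step 11: T1 LOAD ⇒ load; ctr=4 reg=4
step 12: T1 CAS ⇒ ok; ctr=5 reg=4
step 13: T1 LOAD ⇒ load; ctr=5 reg=5
step 14: T1 CAS ⇒ ok; ctr=6 reg=5

A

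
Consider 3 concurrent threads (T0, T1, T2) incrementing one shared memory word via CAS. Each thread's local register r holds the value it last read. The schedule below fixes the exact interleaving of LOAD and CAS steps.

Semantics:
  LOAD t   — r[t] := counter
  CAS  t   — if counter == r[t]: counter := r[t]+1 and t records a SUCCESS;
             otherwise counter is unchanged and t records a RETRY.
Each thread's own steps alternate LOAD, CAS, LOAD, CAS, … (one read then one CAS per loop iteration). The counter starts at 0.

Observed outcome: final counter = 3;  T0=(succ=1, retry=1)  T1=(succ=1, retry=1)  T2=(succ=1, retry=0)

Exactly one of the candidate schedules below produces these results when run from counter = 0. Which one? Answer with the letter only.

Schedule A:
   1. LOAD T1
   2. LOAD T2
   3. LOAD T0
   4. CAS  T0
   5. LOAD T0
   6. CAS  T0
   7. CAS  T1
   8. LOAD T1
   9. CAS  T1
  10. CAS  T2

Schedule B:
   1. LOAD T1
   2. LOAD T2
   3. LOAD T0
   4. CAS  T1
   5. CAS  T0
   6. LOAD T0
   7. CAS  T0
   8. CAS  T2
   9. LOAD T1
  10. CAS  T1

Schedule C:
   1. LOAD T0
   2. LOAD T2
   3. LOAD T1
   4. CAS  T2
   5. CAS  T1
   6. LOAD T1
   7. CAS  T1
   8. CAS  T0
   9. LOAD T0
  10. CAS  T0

Tracing schedule C:
   1) LOAD T0:  M=0  r_T0=0
   2) LOAD T2:  M=0  r_T2=0
   3) LOAD T1:  M=0  r_T1=0
   4) CAS  T2:  M=1  r_T2=0 ✓
   5) CAS  T1:  M=1  r_T1=0 ✗
   6) LOAD T1:  M=1  r_T1=1
   7) CAS  T1:  M=2  r_T1=1 ✓
   8) CAS  T0:  M=2  r_T0=0 ✗
   9) LOAD T0:  M=2  r_T0=2
  10) CAS  T0:  M=3  r_T0=2 ✓

C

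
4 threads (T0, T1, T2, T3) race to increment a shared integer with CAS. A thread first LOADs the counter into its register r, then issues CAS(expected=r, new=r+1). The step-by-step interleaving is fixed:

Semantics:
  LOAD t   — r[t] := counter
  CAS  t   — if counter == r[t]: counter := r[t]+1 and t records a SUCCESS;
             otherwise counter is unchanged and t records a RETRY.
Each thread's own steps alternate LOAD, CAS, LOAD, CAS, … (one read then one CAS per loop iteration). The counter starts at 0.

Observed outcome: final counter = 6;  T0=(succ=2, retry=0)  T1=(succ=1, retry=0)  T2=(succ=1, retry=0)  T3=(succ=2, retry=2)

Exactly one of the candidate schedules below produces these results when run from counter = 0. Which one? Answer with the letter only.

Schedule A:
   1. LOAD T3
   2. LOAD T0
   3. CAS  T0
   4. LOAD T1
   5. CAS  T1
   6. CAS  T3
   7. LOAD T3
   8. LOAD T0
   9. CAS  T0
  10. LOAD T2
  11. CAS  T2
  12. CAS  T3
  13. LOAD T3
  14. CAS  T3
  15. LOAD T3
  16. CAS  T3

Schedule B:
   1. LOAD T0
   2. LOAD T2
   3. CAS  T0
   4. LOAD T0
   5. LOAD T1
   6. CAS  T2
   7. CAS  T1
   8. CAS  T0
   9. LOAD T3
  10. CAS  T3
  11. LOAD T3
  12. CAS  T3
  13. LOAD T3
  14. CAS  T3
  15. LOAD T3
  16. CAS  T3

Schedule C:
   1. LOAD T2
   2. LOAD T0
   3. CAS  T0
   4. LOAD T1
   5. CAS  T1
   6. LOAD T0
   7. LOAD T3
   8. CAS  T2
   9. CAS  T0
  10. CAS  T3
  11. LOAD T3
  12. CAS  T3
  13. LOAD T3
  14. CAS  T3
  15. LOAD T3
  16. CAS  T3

Tracing schedule A:
[1] T3.load  rd  (counter 0, T3.r 0)
[2] T0.load  rd  (counter 0, T0.r 0)
[3] T0.cas  hit  (counter 1, T0.r 0)
[4] T1.load  rd  (counter 1, T1.r 1)
[5] T1.cas  hit  (counter 2, T1.r 1)
[6] T3.cas  miss  (counter 2, T3.r 0)
[7] T3.load  rd  (counter 2, T3.r 2)
[8] T0.load  rd  (counter 2, T0.r 2)
[9] T0.cas  hit  (counter 3, T0.r 2)
[10] T2.load  rd  (counter 3, T2.r 3)
[11] T2.cas  hit  (counter 4, T2.r 3)
[12] T3.cas  miss  (counter 4, T3.r 2)
[13] T3.load  rd  (counter 4, T3.r 4)
[14] T3.cas  hit  (counter 5, T3.r 4)
[15] T3.load  rd  (counter 5, T3.r 5)
[16] T3.cas  hit  (counter 6, T3.r 5)

A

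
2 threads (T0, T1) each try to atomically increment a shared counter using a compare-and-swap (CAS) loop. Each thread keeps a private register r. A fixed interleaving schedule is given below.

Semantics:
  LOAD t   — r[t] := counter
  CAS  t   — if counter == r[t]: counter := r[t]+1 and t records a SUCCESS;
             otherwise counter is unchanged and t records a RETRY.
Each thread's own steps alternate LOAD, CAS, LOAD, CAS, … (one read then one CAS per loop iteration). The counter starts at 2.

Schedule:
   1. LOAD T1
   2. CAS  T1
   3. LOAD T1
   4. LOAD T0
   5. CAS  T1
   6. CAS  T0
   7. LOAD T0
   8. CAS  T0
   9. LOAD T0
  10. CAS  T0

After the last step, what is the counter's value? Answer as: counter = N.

#1 T1 reads 2
#2 T1 CAS(2→3) writes; counter now 3
#3 T1 reads 3
#4 T0 reads 3
#5 T1 CAS(3→4) writes; counter now 4
#6 T0 CAS(3→4) fails; counter now 4
#7 T0 reads 4
#8 T0 CAS(4→5) writes; counter now 5
#9 T0 reads 5
#10 T0 CAS(5→6) writes; counter now 6

counter = 6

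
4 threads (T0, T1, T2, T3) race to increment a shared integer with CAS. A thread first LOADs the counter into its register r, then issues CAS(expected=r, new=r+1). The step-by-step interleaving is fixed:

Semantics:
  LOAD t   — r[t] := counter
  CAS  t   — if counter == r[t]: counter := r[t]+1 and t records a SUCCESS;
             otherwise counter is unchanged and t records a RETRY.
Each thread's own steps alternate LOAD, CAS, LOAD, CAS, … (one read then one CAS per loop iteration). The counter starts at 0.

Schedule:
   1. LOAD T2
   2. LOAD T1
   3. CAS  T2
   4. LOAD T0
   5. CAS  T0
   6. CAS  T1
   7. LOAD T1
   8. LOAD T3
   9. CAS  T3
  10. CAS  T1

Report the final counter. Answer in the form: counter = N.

counter = 3

   1) LOAD T2:  M=0  r_T2=0
   2) LOAD T1:  M=0  r_T1=0
   3) CAS  T2:  M=1  r_T2=0 ✓
   4) LOAD T0:  M=1  r_T0=1
   5) CAS  T0:  M=2  r_T0=1 ✓
   6) CAS  T1:  M=2  r_T1=0 ✗
   7) LOAD T1:  M=2  r_T1=2
   8) LOAD T3:  M=2  r_T3=2
   9) CAS  T3:  M=3  r_T3=2 ✓
  10) CAS  T1:  M=3  r_T1=2 ✗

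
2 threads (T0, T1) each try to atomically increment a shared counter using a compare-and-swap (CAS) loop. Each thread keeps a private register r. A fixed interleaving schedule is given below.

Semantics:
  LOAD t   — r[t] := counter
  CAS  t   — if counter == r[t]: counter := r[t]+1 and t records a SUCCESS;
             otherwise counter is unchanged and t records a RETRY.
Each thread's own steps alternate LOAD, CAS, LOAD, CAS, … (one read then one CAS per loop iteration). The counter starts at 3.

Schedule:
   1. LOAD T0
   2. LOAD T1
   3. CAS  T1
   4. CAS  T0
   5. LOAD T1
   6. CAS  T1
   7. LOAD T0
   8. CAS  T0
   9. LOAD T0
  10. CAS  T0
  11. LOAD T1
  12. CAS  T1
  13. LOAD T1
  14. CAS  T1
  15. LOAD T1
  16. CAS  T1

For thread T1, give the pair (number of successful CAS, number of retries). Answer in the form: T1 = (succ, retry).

step 1: T0 LOAD ⇒ load; ctr=3 reg=3
step 2: T1 LOAD ⇒ load; ctr=3 reg=3
step 3: T1 CAS ⇒ ok; ctr=4 reg=3
step 4: T0 CAS ⇒ retry; ctr=4 reg=3
step 5: T1 LOAD ⇒ load; ctr=4 reg=4
step 6: T1 CAS ⇒ ok; ctr=5 reg=4
step 7: T0 LOAD ⇒ load; ctr=5 reg=5
step 8: T0 CAS ⇒ ok; ctr=6 reg=5
step 9: T0 LOAD ⇒ load; ctr=6 reg=6
step 10: T0 CAS ⇒ ok; ctr=7 reg=6
step 11: T1 LOAD ⇒ load; ctr=7 reg=7
step 12: T1 CAS ⇒ ok; ctr=8 reg=7
step 13: T1 LOAD ⇒ load; ctr=8 reg=8
step 14: T1 CAS ⇒ ok; ctr=9 reg=8
step 15: T1 LOAD ⇒ load; ctr=9 reg=9
step 16: T1 CAS ⇒ ok; ctr=10 reg=9

T1 = (5, 0)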